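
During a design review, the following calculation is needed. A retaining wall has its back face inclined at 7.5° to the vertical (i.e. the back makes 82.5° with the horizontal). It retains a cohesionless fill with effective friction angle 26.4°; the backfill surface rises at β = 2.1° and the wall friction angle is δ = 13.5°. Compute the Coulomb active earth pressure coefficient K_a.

0.415

K_a = sin²(α+φ) / [sin²α · sin(α−δ) · (1 + √{sin(φ+δ)sin(φ−β) / (sin(α−δ)sin(α+β))})²].
With α = 82.5°, φ = 26.4°, δ = 13.5°, β = 2.1°: K_a = 0.4151.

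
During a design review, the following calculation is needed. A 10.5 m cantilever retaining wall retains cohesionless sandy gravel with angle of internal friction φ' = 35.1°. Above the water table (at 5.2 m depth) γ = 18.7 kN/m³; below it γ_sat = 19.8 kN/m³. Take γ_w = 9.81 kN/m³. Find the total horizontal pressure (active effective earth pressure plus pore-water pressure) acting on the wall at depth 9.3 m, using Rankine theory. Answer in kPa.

K_a = (1 − sin φ)/(1 + sin φ) = 0.2698.
γ' = 19.8 − 9.81 = 9.990 kN/m³.
Effective vertical stress at 9.3 m: σ'_v = 18.7×5.2 + 9.990×4.10 = 138.2 kPa.
σ'_h = K_a σ'_v = 0.2698 × 138.2 = 37.29 kPa; u = γ_w × 4.10 = 40.22 kPa.
Total σ_h = 37.29 + 40.22 = 77.51 kPa.

77.5 kPa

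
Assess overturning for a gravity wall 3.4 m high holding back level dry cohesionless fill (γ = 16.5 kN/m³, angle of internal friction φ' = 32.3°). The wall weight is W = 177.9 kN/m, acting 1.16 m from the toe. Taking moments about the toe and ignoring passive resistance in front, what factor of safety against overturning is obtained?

K_a = tan²(45° − 32.3°/2) = 0.3035.
P_a = ½K_aγH² = 0.5×0.3035×16.5×3.4² = 28.94 kN/m, acting at H/3 = 1.133 m above the base.
Overturning moment M_o = P_a × H/3 = 28.94 × 1.133 = 32.80.
Resisting moment M_r = W × 1.16 = 177.9 × 1.16 = 206.4.
FS_overturning = M_r/M_o = 206.4/32.80 = 6.291.

6.29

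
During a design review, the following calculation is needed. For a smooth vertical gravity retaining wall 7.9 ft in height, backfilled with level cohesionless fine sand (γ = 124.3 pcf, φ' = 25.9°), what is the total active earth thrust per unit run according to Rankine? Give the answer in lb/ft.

1520 lb/ft

K_a = tan²(45° − φ/2) = 0.3920.
P_a = ½ K_a γ H² = 0.5 × 0.3920 × 124.3 × 7.9² = 1520 lb/ft.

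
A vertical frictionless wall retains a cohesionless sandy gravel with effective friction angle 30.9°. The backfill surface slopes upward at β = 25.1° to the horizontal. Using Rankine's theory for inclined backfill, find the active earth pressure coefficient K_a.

0.467

K_a = cos β · (cos β − √(cos²β − cos²φ)) / (cos β + √(cos²β − cos²φ)).
cos β = 0.9056, cos φ = 0.8581, √(cos²β − cos²φ) = 0.2894.
K_a = 0.9056 × (0.9056 − 0.2894)/(0.9056 + 0.2894) = 0.4669.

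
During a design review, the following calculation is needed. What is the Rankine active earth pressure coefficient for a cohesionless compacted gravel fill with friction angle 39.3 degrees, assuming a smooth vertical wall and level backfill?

K_a = (1 − sin φ)/(1 + sin φ) = (1 − sin 39.3°)/(1 + sin 39.3°) = 0.2245.

0.224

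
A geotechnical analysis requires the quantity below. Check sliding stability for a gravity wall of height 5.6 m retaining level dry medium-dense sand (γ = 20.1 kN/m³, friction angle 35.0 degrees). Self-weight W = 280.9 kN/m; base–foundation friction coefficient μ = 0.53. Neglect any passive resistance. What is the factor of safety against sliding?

K_a = tan²(45° − 35.0°/2) = 0.2710.
P_a = ½K_aγH² = 0.5×0.2710×20.1×5.6² = 85.41 kN/m, acting at H/3 = 1.867 m above the base.
FS_sliding = μW / P_a = 0.53×280.9 / 85.41 = 1.743.

1.74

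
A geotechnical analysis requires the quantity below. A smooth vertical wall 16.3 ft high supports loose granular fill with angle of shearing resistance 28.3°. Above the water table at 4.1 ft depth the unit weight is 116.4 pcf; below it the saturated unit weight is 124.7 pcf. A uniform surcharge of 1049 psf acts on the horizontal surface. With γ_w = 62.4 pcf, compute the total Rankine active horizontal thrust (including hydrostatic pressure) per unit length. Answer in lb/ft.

K_a = tan²(45° − φ/2) = 0.3568.
γ' = 124.7 − 62.4 = 62.30 pcf. h₂ = H − d_w = 12.2 ft.
σ'_h: at surface K_a·q = 374.3; at WT K_a(q+γd_w) = 544.5; at base K_a(q+γd_w+γ'h₂) = 815.7 psf.
P₁ = ½(374.3+544.5)×4.1 = 1883; P₂ = ½(544.5+815.7)×12.2 = 8297; P_w = ½γ_w h₂² = 4644.
Total = 1883+8297+4644 = 14820 lb/ft.

14800 lb/ft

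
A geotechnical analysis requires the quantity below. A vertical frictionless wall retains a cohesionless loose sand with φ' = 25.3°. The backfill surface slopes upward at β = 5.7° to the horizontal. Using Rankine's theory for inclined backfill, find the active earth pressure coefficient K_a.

0.409

K_a = cos β · (cos β − √(cos²β − cos²φ)) / (cos β + √(cos²β − cos²φ)).
cos β = 0.9951, cos φ = 0.9041, √(cos²β − cos²φ) = 0.4157.
K_a = 0.9951 × (0.9951 − 0.4157)/(0.9951 + 0.4157) = 0.4087.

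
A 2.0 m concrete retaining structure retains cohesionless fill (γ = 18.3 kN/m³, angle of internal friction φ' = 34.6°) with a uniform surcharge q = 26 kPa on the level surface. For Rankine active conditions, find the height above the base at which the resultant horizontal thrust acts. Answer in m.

0.862 m

K_a = 0.2756.
Triangular part P₁ = ½K_aγH² = 10.09 at H/3 = 0.6667 m; rectangular part P₂ = K_a q H = 14.33 at H/2 = 1.000 m.
ȳ = (P₁·0.6667 + P₂·1.000)/(P₁+P₂) = 0.8623 m.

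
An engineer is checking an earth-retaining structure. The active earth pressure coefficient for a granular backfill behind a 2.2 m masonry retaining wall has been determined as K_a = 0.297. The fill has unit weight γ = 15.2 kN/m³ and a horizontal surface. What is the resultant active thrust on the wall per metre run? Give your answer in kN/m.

P = ½ K_a γ H² = 0.5 × 0.297 × 15.2 × 2.2² = 10.92 kN/m.

10.9 kN/m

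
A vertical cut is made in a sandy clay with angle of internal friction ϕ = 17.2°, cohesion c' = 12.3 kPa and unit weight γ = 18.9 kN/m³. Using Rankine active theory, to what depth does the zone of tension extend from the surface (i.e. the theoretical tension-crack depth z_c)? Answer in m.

1.77 m

K_a = tan²(45° − 17.2°/2) = 0.5436; √K_a = 0.7373.
The active pressure is zero where K_a γ z = 2c√K_a, so z_c = 2c/(γ√K_a) = 2×12.3/(18.9×0.7373) = 1.765 m.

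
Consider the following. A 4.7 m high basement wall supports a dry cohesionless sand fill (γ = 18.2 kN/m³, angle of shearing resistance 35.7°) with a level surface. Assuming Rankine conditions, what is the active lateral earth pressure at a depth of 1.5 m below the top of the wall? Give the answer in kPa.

K_a = (1 − sin φ)/(1 + sin φ) = 0.2630.
σ_h = K_a γ z = 0.2630 × 18.2 × 1.5 = 7.180 kPa.

7.18 kPa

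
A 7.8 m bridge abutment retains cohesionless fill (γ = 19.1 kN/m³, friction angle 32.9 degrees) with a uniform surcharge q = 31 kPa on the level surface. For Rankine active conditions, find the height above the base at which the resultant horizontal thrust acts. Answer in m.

2.98 m

K_a = 0.2960.
Triangular part P₁ = ½K_aγH² = 172.0 at H/3 = 2.600 m; rectangular part P₂ = K_a q H = 71.58 at H/2 = 3.900 m.
ȳ = (P₁·2.600 + P₂·3.900)/(P₁+P₂) = 2.982 m.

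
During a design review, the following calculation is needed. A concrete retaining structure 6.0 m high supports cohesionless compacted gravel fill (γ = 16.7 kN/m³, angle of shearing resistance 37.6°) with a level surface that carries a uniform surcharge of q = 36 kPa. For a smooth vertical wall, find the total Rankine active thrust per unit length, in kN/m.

K_a = tan²(45° − φ/2) = 0.2421.
Soil triangle: ½ K_a γ H² = 0.5×0.2421×16.7×6.0² = 72.78 kN/m.
Surcharge rectangle: K_a q H = 0.2421×36×6.0 = 52.30 kN/m.
Total = 72.78 + 52.30 = 125.1 kN/m.

125 kN/m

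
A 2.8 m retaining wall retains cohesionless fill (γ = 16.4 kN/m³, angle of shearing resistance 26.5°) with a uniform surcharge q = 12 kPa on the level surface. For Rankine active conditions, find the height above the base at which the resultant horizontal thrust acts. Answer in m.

K_a = 0.3829.
Triangular part P₁ = ½K_aγH² = 24.62 at H/3 = 0.9333 m; rectangular part P₂ = K_a q H = 12.87 at H/2 = 1.400 m.
ȳ = (P₁·0.9333 + P₂·1.400)/(P₁+P₂) = 1.094 m.

1.09 m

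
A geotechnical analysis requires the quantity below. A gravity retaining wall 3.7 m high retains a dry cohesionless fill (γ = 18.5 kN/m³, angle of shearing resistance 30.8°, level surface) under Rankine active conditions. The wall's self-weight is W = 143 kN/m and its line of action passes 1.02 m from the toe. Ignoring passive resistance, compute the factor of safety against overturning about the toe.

K_a = tan²(45° − 30.8°/2) = 0.3227.
P_a = ½K_aγH² = 0.5×0.3227×18.5×3.7² = 40.87 kN/m, acting at H/3 = 1.233 m above the base.
Overturning moment M_o = P_a × H/3 = 40.87 × 1.233 = 50.40.
Resisting moment M_r = W × 1.02 = 143 × 1.02 = 145.9.
FS_overturning = M_r/M_o = 145.9/50.40 = 2.894.

2.89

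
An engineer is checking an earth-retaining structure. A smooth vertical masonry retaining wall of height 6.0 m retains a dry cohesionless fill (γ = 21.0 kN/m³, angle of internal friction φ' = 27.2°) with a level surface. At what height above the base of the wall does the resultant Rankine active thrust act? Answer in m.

K_a = 0.3726.
The pressure distribution is triangular, so the resultant acts at H/3 above the base = 6.0/3 = 2.000 m.

2.00 m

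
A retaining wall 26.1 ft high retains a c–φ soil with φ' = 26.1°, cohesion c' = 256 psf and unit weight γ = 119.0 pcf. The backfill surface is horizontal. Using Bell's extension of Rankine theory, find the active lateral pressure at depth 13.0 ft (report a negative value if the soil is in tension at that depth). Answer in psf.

282 psf

K_a = (1 − sin φ)/(1 + sin φ) = 0.3889.
σ_a = K_a γ z − 2c√K_a = 0.3889×119.0×13.0 − 2×256×0.6237 = 282.4 psf.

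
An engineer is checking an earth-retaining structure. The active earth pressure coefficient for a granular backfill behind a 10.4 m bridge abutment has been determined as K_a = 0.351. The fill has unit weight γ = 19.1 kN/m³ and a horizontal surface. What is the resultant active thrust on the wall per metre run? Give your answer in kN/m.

363 kN/m

P = ½ K_a γ H² = 0.5 × 0.351 × 19.1 × 10.4² = 362.6 kN/m.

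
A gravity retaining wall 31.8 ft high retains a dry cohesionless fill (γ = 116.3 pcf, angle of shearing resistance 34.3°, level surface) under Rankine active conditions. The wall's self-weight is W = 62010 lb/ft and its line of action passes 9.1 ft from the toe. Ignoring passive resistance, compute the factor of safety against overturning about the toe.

K_a = tan²(45° − 34.3°/2) = 0.2792.
P_a = ½K_aγH² = 0.5×0.2792×116.3×31.8² = 16420 lb/ft, acting at H/3 = 10.60 ft above the base.
Overturning moment M_o = P_a × H/3 = 16420 × 10.60 = 174000.
Resisting moment M_r = W × 9.1 = 62010 × 9.1 = 564300.
FS_overturning = M_r/M_o = 564300/174000 = 3.243.

3.24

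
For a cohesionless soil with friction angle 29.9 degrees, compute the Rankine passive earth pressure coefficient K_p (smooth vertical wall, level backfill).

K_p = (1 + sin φ)/(1 − sin φ) = tan²(45° + 29.9°/2) = 2.988.

2.99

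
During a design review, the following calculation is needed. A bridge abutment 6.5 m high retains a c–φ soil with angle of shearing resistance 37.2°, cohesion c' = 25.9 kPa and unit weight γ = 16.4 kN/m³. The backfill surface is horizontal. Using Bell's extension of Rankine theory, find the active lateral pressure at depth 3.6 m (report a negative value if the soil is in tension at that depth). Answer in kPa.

-11.2 kPa

K_a = (1 − sin φ)/(1 + sin φ) = 0.2464.
σ_a = K_a γ z − 2c√K_a = 0.2464×16.4×3.6 − 2×25.9×0.4964 = -11.17 kPa.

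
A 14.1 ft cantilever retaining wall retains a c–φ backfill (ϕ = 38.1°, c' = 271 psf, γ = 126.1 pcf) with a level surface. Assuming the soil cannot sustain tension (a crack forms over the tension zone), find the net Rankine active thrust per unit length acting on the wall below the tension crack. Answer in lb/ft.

414 lb/ft

K_a = 0.2368; √K_a = 0.4867.
Tension-crack depth z_c = 2c/(γ√K_a) = 2×271/(126.1×0.4867) = 8.832 ft.
σ_a at base = K_a γ H − 2c√K_a = 0.2368×126.1×14.1 − 2×271×0.4867 = 157.3 psf.
P_a = ½ × 157.3 × (H − z_c) = 0.5×157.3×5.268 = 414.4 lb/ft.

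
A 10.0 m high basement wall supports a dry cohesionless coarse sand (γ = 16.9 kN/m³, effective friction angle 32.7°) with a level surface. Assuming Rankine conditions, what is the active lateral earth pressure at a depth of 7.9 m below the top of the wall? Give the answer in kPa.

K_a = (1 − sin φ)/(1 + sin φ) = 0.2985.
σ_h = K_a γ z = 0.2985 × 16.9 × 7.9 = 39.85 kPa.

39.9 kPa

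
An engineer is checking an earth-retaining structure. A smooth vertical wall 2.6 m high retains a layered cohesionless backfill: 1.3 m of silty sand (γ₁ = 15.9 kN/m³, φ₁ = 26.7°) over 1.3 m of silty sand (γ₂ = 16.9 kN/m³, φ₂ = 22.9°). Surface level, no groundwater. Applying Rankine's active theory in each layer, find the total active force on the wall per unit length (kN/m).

23.2 kN/m

K_a1 = tan²(45°−26.7°/2) = 0.3800; K_a2 = tan²(45°−22.9°/2) = 0.4398.
Layer 1: σ at base = K_a1 γ₁ h₁ = 7.854 kPa; P₁ = ½×7.854×1.3 = 5.105.
Layer 2: σ_v at top = γ₁h₁ = 20.67; σ_h top = K_a2×20.67 = 9.090; σ_h base = K_a2×(20.67+16.9×1.3) = 18.75.
P₂ = ½(9.090+18.75)×1.3 = 18.10. Total P_a = 5.105+18.10 = 23.20 kN/m.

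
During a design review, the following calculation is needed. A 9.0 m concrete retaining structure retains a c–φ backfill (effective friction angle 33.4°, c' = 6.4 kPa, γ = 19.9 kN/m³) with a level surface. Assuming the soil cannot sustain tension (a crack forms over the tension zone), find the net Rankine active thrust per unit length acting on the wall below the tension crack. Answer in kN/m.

176 kN/m

K_a = 0.2899; √K_a = 0.5384.
Tension-crack depth z_c = 2c/(γ√K_a) = 2×6.4/(19.9×0.5384) = 1.195 m.
σ_a at base = K_a γ H − 2c√K_a = 0.2899×19.9×9.0 − 2×6.4×0.5384 = 45.03 kPa.
P_a = ½ × 45.03 × (H − z_c) = 0.5×45.03×7.805 = 175.8 kN/m.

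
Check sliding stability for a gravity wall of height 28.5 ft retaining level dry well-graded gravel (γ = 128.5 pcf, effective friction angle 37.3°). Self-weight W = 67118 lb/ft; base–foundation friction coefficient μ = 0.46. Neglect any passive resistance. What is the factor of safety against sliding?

K_a = tan²(45° − 37.3°/2) = 0.2453.
P_a = ½K_aγH² = 0.5×0.2453×128.5×28.5² = 12800 lb/ft, acting at H/3 = 9.500 ft above the base.
FS_sliding = μW / P_a = 0.46×67118 / 12800 = 2.411.

2.41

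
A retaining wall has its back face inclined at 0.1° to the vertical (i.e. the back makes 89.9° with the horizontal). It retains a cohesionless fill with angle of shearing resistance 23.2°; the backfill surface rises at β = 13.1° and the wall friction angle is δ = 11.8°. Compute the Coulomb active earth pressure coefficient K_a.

0.493

K_a = sin²(α+φ) / [sin²α · sin(α−δ) · (1 + √{sin(φ+δ)sin(φ−β) / (sin(α−δ)sin(α+β))})²].
With α = 89.9°, φ = 23.2°, δ = 11.8°, β = 13.1°: K_a = 0.4927.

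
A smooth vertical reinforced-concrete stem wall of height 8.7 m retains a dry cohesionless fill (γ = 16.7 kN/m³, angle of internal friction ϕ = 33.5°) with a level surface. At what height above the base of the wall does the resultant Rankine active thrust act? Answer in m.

2.90 m

K_a = 0.2887.
The pressure distribution is triangular, so the resultant acts at H/3 above the base = 8.7/3 = 2.900 m.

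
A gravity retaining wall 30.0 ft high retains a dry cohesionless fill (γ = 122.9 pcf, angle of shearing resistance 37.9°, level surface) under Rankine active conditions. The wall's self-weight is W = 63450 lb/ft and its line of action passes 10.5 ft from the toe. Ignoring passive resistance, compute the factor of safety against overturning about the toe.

K_a = tan²(45° − 37.9°/2) = 0.2389.
P_a = ½K_aγH² = 0.5×0.2389×122.9×30.0² = 13210 lb/ft, acting at H/3 = 10.00 ft above the base.
Overturning moment M_o = P_a × H/3 = 13210 × 10.00 = 132100.
Resisting moment M_r = W × 10.5 = 63450 × 10.5 = 666200.
FS_overturning = M_r/M_o = 666200/132100 = 5.042.

5.04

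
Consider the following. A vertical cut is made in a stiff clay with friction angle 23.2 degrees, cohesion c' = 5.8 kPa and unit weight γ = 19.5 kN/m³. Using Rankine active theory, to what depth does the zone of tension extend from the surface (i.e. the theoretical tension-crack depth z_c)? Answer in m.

K_a = tan²(45° − 23.2°/2) = 0.4348; √K_a = 0.6594.
The active pressure is zero where K_a γ z = 2c√K_a, so z_c = 2c/(γ√K_a) = 2×5.8/(19.5×0.6594) = 0.9022 m.

0.902 m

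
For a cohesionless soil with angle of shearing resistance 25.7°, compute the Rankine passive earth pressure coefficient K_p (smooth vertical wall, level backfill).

2.53

K_p = (1 + sin φ)/(1 − sin φ) = tan²(45° + 25.7°/2) = 2.531.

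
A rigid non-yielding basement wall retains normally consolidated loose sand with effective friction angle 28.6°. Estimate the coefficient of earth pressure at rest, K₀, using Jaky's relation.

0.521

K₀ = 1 − sin φ' = 1 − sin 28.6° = 0.5213.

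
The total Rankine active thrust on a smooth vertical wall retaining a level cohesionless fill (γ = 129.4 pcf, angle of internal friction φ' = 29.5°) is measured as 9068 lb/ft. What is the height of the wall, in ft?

K_a = 0.3401. P_a = ½ K_a γ H² ⇒ H = √(2P_a/(K_a γ)).
H = √(2×9068/(0.3401×129.4)) = 20.30 ft.

20.3 ft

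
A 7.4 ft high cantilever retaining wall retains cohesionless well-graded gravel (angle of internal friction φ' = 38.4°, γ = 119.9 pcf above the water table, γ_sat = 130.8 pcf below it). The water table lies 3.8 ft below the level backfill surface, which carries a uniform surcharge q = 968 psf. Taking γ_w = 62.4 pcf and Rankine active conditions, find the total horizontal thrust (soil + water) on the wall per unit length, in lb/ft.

K_a = tan²(45° − φ/2) = 0.2337.
γ' = 130.8 − 62.4 = 68.40 pcf. h₂ = H − d_w = 3.6 ft.
σ'_h: at surface K_a·q = 226.2; at WT K_a(q+γd_w) = 332.7; at base K_a(q+γd_w+γ'h₂) = 390.2 psf.
P₁ = ½(226.2+332.7)×3.8 = 1062; P₂ = ½(332.7+390.2)×3.6 = 1301; P_w = ½γ_w h₂² = 404.4.
Total = 1062+1301+404.4 = 2768 lb/ft.

2770 lb/ft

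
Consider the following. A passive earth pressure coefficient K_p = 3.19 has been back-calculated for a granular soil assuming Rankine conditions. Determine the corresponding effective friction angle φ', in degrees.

K_p = (1+sin φ)/(1−sin φ) ⇒ sin φ = (K_p − 1)/(K_p + 1) = 0.5227.
φ = arcsin(0.5227) = 31.51°.

31.5°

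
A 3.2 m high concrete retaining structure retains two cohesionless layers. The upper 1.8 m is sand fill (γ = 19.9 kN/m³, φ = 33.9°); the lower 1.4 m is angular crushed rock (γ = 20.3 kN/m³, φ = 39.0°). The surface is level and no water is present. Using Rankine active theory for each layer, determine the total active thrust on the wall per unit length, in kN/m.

K_a1 = tan²(45°−33.9°/2) = 0.2839; K_a2 = tan²(45°−39.0°/2) = 0.2275.
Layer 1: σ at base = K_a1 γ₁ h₁ = 10.17 kPa; P₁ = ½×10.17×1.8 = 9.153.
Layer 2: σ_v at top = γ₁h₁ = 35.82; σ_h top = K_a2×35.82 = 8.149; σ_h base = K_a2×(35.82+20.3×1.4) = 14.61.
P₂ = ½(8.149+14.61)×1.4 = 15.93. Total P_a = 9.153+15.93 = 25.09 kN/m.

25.1 kN/m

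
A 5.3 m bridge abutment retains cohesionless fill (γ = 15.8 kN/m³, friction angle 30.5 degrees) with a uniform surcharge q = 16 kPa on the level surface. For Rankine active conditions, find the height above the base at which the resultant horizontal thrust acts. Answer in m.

2.01 m

K_a = 0.3267.
Triangular part P₁ = ½K_aγH² = 72.49 at H/3 = 1.767 m; rectangular part P₂ = K_a q H = 27.70 at H/2 = 2.650 m.
ȳ = (P₁·1.767 + P₂·2.650)/(P₁+P₂) = 2.011 m.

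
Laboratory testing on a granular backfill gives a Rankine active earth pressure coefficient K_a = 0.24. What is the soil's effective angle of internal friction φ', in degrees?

K_a = tan²(45° − φ/2) ⇒ 45° − φ/2 = arctan(√0.24) = 26.10°.
φ = 2(45° − 26.10°) = 37.80°.

37.8°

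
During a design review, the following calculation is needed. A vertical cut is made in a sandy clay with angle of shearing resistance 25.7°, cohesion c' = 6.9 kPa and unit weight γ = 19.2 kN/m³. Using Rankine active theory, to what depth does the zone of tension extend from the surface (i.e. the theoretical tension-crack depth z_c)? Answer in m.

K_a = tan²(45° − 25.7°/2) = 0.3950; √K_a = 0.6285.
The active pressure is zero where K_a γ z = 2c√K_a, so z_c = 2c/(γ√K_a) = 2×6.9/(19.2×0.6285) = 1.144 m.

1.14 m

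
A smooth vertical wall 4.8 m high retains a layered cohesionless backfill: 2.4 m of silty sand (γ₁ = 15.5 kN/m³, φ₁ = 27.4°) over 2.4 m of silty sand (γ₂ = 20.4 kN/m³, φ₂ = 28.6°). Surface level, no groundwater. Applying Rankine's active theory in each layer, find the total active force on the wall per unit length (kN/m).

68.7 kN/m

K_a1 = tan²(45°−27.4°/2) = 0.3697; K_a2 = tan²(45°−28.6°/2) = 0.3525.
Layer 1: σ at base = K_a1 γ₁ h₁ = 13.75 kPa; P₁ = ½×13.75×2.4 = 16.50.
Layer 2: σ_v at top = γ₁h₁ = 37.20; σ_h top = K_a2×37.20 = 13.11; σ_h base = K_a2×(37.20+20.4×2.4) = 30.38.
P₂ = ½(13.11+30.38)×2.4 = 52.19. Total P_a = 16.50+52.19 = 68.69 kN/m.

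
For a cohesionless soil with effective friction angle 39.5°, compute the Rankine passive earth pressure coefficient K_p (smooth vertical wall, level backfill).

K_p = (1 + sin φ)/(1 − sin φ) = tan²(45° + 39.5°/2) = 4.496.

4.50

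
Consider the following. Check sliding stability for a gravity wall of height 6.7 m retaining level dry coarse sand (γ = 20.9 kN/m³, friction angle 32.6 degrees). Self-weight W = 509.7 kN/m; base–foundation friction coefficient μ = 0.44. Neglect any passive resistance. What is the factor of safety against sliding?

1.59

K_a = tan²(45° − 32.6°/2) = 0.2997.
P_a = ½K_aγH² = 0.5×0.2997×20.9×6.7² = 140.6 kN/m, acting at H/3 = 2.233 m above the base.
FS_sliding = μW / P_a = 0.44×509.7 / 140.6 = 1.595.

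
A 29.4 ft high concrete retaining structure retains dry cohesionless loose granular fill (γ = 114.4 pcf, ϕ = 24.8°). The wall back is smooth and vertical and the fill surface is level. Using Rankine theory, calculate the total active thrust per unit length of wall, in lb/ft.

20200 lb/ft

K_a = tan²(45° − φ/2) = 0.4090.
P_a = ½ K_a γ H² = 0.5 × 0.4090 × 114.4 × 29.4² = 20220 lb/ft.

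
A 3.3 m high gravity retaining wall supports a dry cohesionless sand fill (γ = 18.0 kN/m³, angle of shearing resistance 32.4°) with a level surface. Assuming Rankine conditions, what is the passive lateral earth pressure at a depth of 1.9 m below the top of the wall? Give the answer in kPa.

K_p = (1 + sin φ)/(1 − sin φ) = 3.309.
σ_h = K_p γ z = 3.309 × 18.0 × 1.9 = 113.2 kPa.

113 kPa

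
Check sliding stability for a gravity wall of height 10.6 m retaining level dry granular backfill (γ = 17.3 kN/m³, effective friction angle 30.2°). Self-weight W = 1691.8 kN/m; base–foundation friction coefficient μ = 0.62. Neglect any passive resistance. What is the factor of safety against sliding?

3.26

K_a = tan²(45° − 30.2°/2) = 0.3307.
P_a = ½K_aγH² = 0.5×0.3307×17.3×10.6² = 321.4 kN/m, acting at H/3 = 3.533 m above the base.
FS_sliding = μW / P_a = 0.62×1691.8 / 321.4 = 3.264.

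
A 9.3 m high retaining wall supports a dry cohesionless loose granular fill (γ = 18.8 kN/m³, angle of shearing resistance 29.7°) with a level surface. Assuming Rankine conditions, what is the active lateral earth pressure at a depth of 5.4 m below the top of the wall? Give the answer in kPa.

K_a = (1 − sin φ)/(1 + sin φ) = 0.3374.
σ_h = K_a γ z = 0.3374 × 18.8 × 5.4 = 34.25 kPa.

34.3 kPa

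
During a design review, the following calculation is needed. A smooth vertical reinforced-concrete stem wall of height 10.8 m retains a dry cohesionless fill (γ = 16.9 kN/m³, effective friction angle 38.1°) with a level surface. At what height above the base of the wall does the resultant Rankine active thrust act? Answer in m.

K_a = 0.2368.
The pressure distribution is triangular, so the resultant acts at H/3 above the base = 10.8/3 = 3.600 m.

3.60 m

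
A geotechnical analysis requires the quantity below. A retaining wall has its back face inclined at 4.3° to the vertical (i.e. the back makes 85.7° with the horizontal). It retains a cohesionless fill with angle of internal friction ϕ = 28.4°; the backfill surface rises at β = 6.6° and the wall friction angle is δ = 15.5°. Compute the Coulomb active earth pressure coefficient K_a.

0.384

K_a = sin²(α+φ) / [sin²α · sin(α−δ) · (1 + √{sin(φ+δ)sin(φ−β) / (sin(α−δ)sin(α+β))})²].
With α = 85.7°, φ = 28.4°, δ = 15.5°, β = 6.6°: K_a = 0.3838.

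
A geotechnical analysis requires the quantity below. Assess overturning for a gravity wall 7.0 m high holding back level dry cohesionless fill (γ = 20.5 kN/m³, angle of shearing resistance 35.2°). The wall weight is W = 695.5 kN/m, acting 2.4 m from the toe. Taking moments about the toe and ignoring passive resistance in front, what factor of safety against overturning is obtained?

K_a = tan²(45° − 35.2°/2) = 0.2687.
P_a = ½K_aγH² = 0.5×0.2687×20.5×7.0² = 134.9 kN/m, acting at H/3 = 2.333 m above the base.
Overturning moment M_o = P_a × H/3 = 134.9 × 2.333 = 314.9.
Resisting moment M_r = W × 2.4 = 695.5 × 2.4 = 1669.
FS_overturning = M_r/M_o = 1669/314.9 = 5.301.

5.30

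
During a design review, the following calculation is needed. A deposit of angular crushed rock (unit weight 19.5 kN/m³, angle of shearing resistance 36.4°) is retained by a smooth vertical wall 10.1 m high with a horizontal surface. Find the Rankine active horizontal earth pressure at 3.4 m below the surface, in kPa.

K_a = (1 − sin φ)/(1 + sin φ) = 0.2552.
σ_h = K_a γ z = 0.2552 × 19.5 × 3.4 = 16.92 kPa.

16.9 kPa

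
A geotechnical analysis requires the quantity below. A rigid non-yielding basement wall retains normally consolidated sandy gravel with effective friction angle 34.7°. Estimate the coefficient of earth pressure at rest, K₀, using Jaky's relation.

K₀ = 1 − sin φ' = 1 − sin 34.7° = 0.4307.

0.431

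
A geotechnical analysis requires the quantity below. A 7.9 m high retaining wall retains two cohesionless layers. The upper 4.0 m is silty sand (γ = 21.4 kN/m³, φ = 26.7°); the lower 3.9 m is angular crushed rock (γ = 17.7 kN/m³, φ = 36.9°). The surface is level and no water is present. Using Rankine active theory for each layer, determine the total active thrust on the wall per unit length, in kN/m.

K_a1 = tan²(45°−26.7°/2) = 0.3800; K_a2 = tan²(45°−36.9°/2) = 0.2497.
Layer 1: σ at base = K_a1 γ₁ h₁ = 32.52 kPa; P₁ = ½×32.52×4.0 = 65.05.
Layer 2: σ_v at top = γ₁h₁ = 85.60; σ_h top = K_a2×85.60 = 21.37; σ_h base = K_a2×(85.60+17.7×3.9) = 38.61.
P₂ = ½(21.37+38.61)×3.9 = 117.0. Total P_a = 65.05+117.0 = 182.0 kN/m.

182 kN/m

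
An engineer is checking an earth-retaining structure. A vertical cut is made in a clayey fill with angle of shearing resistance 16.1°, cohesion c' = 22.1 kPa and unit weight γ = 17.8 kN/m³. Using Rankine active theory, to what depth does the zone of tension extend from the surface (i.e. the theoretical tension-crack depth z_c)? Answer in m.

K_a = tan²(45° − 16.1°/2) = 0.5658; √K_a = 0.7522.
The active pressure is zero where K_a γ z = 2c√K_a, so z_c = 2c/(γ√K_a) = 2×22.1/(17.8×0.7522) = 3.301 m.

3.30 m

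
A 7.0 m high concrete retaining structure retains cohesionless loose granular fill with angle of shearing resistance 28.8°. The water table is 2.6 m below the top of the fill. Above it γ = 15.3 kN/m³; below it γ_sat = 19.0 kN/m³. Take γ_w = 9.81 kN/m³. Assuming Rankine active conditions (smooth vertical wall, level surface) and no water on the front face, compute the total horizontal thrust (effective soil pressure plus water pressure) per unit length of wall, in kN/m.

K_a = tan²(45° − φ/2) = 0.3498.
γ' = 19.0 − 9.81 = 9.190 kN/m³. Depth below WT = 4.4 m.
σ'_h at WT = K_a γ d_w = 13.91 kPa; at base = 13.91 + K_a γ' × 4.4 = 28.06 kPa.
P₁ (0–2.6 m) = ½×13.91×2.6 = 18.09. P₂ (2.6–7.0 m) = ½(13.91+28.06)×4.4 = 92.33.
P_w = ½ γ_w h₂² = 0.5×9.81×4.4² = 94.96. Total = 18.09+92.33+94.96 = 205.4 kN/m.

205 kN/m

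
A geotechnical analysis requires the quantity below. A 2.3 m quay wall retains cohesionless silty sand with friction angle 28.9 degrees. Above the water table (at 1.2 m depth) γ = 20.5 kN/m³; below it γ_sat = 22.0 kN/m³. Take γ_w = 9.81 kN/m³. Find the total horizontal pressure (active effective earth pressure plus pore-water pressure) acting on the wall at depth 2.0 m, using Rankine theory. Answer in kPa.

K_a = (1 − sin φ)/(1 + sin φ) = 0.3484.
γ' = 22.0 − 9.81 = 12.19 kN/m³.
Effective vertical stress at 2.0 m: σ'_v = 20.5×1.2 + 12.19×0.800 = 34.35 kPa.
σ'_h = K_a σ'_v = 0.3484 × 34.35 = 11.97 kPa; u = γ_w × 0.800 = 7.848 kPa.
Total σ_h = 11.97 + 7.848 = 19.81 kPa.

19.8 kPa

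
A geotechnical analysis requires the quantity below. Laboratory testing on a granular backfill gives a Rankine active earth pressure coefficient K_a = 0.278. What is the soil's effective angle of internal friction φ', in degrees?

K_a = tan²(45° − φ/2) ⇒ 45° − φ/2 = arctan(√0.278) = 27.80°.
φ = 2(45° − 27.80°) = 34.40°.

34.4°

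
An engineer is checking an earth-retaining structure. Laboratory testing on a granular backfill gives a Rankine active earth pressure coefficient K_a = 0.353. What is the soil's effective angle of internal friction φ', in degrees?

K_a = tan²(45° − φ/2) ⇒ 45° − φ/2 = arctan(√0.353) = 30.72°.
φ = 2(45° − 30.72°) = 28.57°.

28.6°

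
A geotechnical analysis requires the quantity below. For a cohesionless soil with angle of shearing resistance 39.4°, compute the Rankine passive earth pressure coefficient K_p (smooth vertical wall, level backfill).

4.48

K_p = (1 + sin φ)/(1 − sin φ) = tan²(45° + 39.4°/2) = 4.475.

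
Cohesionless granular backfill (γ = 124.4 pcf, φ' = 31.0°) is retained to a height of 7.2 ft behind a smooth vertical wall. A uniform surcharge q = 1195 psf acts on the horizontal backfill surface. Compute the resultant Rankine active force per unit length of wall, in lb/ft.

3790 lb/ft

K_a = tan²(45° − φ/2) = 0.3201.
Soil triangle: ½ K_a γ H² = 0.5×0.3201×124.4×7.2² = 1032 lb/ft.
Surcharge rectangle: K_a q H = 0.3201×1195×7.2 = 2754 lb/ft.
Total = 1032 + 2754 = 3786 lb/ft.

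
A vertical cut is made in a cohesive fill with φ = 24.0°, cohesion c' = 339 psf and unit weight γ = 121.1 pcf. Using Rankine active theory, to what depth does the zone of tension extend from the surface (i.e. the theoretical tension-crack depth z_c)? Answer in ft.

8.62 ft

K_a = tan²(45° − 24.0°/2) = 0.4217; √K_a = 0.6494.
The active pressure is zero where K_a γ z = 2c√K_a, so z_c = 2c/(γ√K_a) = 2×339/(121.1×0.6494) = 8.621 ft.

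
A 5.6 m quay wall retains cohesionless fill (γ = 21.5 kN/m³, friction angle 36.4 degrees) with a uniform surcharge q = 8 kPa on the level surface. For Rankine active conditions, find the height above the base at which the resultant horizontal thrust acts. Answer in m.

K_a = 0.2552.
Triangular part P₁ = ½K_aγH² = 86.02 at H/3 = 1.867 m; rectangular part P₂ = K_a q H = 11.43 at H/2 = 2.800 m.
ȳ = (P₁·1.867 + P₂·2.800)/(P₁+P₂) = 1.976 m.

1.98 m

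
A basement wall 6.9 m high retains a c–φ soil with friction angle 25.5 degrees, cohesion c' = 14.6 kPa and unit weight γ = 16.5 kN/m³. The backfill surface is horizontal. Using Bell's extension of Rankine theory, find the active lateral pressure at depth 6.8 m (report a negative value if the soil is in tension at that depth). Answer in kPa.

K_a = (1 − sin φ)/(1 + sin φ) = 0.3981.
σ_a = K_a γ z − 2c√K_a = 0.3981×16.5×6.8 − 2×14.6×0.6310 = 26.24 kPa.

26.2 kPa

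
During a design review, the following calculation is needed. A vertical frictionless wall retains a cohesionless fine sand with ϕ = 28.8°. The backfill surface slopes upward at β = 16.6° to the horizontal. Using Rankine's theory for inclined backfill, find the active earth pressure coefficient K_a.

0.406

K_a = cos β · (cos β − √(cos²β − cos²φ)) / (cos β + √(cos²β − cos²φ)).
cos β = 0.9583, cos φ = 0.8763, √(cos²β − cos²φ) = 0.3879.
K_a = 0.9583 × (0.9583 − 0.3879)/(0.9583 + 0.3879) = 0.4061.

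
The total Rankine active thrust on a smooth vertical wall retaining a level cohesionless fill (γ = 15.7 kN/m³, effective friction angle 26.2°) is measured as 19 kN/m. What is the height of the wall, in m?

K_a = 0.3874. P_a = ½ K_a γ H² ⇒ H = √(2P_a/(K_a γ)).
H = √(2×19/(0.3874×15.7)) = 2.499 m.

2.50 m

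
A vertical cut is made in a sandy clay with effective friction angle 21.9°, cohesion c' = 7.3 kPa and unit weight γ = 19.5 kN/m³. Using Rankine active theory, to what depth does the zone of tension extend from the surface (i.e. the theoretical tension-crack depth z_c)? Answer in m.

K_a = tan²(45° − 21.9°/2) = 0.4567; √K_a = 0.6758.
The active pressure is zero where K_a γ z = 2c√K_a, so z_c = 2c/(γ√K_a) = 2×7.3/(19.5×0.6758) = 1.108 m.

1.11 m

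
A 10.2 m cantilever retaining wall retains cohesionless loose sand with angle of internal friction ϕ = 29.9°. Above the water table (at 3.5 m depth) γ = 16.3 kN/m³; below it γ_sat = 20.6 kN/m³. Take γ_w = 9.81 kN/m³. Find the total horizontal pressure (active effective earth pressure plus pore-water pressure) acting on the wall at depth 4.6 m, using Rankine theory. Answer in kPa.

K_a = (1 − sin φ)/(1 + sin φ) = 0.3347.
γ' = 20.6 − 9.81 = 10.79 kN/m³.
Effective vertical stress at 4.6 m: σ'_v = 16.3×3.5 + 10.79×1.10 = 68.92 kPa.
σ'_h = K_a σ'_v = 0.3347 × 68.92 = 23.07 kPa; u = γ_w × 1.10 = 10.79 kPa.
Total σ_h = 23.07 + 10.79 = 33.86 kPa.

33.9 kPa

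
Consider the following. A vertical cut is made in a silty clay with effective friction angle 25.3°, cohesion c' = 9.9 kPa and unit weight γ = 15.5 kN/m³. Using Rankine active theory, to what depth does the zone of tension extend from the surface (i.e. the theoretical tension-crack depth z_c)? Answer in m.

K_a = tan²(45° − 25.3°/2) = 0.4012; √K_a = 0.6334.
The active pressure is zero where K_a γ z = 2c√K_a, so z_c = 2c/(γ√K_a) = 2×9.9/(15.5×0.6334) = 2.017 m.

2.02 m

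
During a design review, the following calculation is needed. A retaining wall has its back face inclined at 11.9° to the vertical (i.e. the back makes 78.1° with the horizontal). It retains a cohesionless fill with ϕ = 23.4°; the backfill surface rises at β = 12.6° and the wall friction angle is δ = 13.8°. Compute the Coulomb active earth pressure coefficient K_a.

K_a = sin²(α+φ) / [sin²α · sin(α−δ) · (1 + √{sin(φ+δ)sin(φ−β) / (sin(α−δ)sin(α+β))})²].
With α = 78.1°, φ = 23.4°, δ = 13.8°, β = 12.6°: K_a = 0.6066.

0.607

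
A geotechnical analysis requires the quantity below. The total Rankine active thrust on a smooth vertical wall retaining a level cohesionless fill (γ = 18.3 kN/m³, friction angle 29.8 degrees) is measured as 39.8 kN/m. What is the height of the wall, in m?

K_a = 0.3360. P_a = ½ K_a γ H² ⇒ H = √(2P_a/(K_a γ)).
H = √(2×39.8/(0.3360×18.3)) = 3.598 m.

3.60 m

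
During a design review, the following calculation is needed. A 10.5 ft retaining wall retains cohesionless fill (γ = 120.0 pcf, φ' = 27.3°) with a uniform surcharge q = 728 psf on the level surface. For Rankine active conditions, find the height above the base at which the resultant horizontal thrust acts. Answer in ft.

K_a = 0.3711.
Triangular part P₁ = ½K_aγH² = 2455 at H/3 = 3.500 ft; rectangular part P₂ = K_a q H = 2837 at H/2 = 5.250 ft.
ȳ = (P₁·3.500 + P₂·5.250)/(P₁+P₂) = 4.438 ft.

4.44 ft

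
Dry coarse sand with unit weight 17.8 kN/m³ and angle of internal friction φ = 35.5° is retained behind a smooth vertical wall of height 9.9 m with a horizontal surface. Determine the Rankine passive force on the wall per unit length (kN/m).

K_p = tan²(45° + φ/2) = 3.770.
P_p = ½ K_p γ H² = 0.5 × 3.770 × 17.8 × 9.9² = 3288 kN/m.

3290 kN/m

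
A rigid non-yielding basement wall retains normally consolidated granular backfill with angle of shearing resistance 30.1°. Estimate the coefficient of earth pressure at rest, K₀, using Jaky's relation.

0.498

K₀ = 1 − sin φ' = 1 − sin 30.1° = 0.4985.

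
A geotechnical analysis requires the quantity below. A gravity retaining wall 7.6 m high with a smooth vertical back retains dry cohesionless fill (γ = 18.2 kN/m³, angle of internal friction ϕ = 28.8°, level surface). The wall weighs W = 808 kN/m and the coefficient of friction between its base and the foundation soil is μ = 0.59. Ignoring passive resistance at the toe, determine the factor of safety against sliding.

2.59

K_a = tan²(45° − 28.8°/2) = 0.3498.
P_a = ½K_aγH² = 0.5×0.3498×18.2×7.6² = 183.8 kN/m, acting at H/3 = 2.533 m above the base.
FS_sliding = μW / P_a = 0.59×808 / 183.8 = 2.593.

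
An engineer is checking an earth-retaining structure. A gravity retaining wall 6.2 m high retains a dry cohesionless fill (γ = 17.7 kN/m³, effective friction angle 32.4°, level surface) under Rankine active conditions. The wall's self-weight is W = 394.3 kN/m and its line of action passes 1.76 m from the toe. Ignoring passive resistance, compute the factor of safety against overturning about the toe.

3.27

K_a = tan²(45° − 32.4°/2) = 0.3022.
P_a = ½K_aγH² = 0.5×0.3022×17.7×6.2² = 102.8 kN/m, acting at H/3 = 2.067 m above the base.
Overturning moment M_o = P_a × H/3 = 102.8 × 2.067 = 212.5.
Resisting moment M_r = W × 1.76 = 394.3 × 1.76 = 694.0.
FS_overturning = M_r/M_o = 694.0/212.5 = 3.266.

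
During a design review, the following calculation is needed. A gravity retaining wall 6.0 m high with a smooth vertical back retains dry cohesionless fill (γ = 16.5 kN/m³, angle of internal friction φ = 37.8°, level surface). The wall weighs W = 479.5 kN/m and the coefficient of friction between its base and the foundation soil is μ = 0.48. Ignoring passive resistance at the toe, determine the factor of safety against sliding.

K_a = tan²(45° − 37.8°/2) = 0.2400.
P_a = ½K_aγH² = 0.5×0.2400×16.5×6.0² = 71.28 kN/m, acting at H/3 = 2.000 m above the base.
FS_sliding = μW / P_a = 0.48×479.5 / 71.28 = 3.229.

3.23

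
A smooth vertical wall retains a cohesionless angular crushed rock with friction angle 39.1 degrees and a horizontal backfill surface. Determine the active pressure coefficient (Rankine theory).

0.226

K_a = (1 − sin φ)/(1 + sin φ) = (1 − sin 39.1°)/(1 + sin 39.1°) = 0.2265.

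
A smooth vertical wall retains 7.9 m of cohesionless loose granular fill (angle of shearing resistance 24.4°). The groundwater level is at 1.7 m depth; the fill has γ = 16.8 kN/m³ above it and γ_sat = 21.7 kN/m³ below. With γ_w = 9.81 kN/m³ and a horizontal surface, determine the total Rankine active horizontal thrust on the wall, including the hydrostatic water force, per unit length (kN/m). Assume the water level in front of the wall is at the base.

K_a = tan²(45° − φ/2) = 0.4153.
γ' = 21.7 − 9.81 = 11.89 kN/m³. Depth below WT = 6.2 m.
σ'_h at WT = K_a γ d_w = 11.86 kPa; at base = 11.86 + K_a γ' × 6.2 = 42.48 kPa.
P₁ (0–1.7 m) = ½×11.86×1.7 = 10.08. P₂ (1.7–7.9 m) = ½(11.86+42.48)×6.2 = 168.5.
P_w = ½ γ_w h₂² = 0.5×9.81×6.2² = 188.5. Total = 10.08+168.5+188.5 = 367.1 kN/m.

367 kN/m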